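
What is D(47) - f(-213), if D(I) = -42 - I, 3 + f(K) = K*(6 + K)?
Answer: -44177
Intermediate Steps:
f(K) = -3 + K*(6 + K)
D(47) - f(-213) = (-42 - 1*47) - (-3 + (-213)² + 6*(-213)) = (-42 - 47) - (-3 + 45369 - 1278) = -89 - 1*44088 = -89 - 44088 = -44177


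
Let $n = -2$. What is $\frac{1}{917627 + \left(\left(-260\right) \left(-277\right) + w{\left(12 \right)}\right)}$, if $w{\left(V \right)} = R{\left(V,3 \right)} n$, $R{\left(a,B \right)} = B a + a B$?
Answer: $\frac{1}{989503} \approx 1.0106 \cdot 10^{-6}$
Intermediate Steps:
$R{\left(a,B \right)} = 2 B a$ ($R{\left(a,B \right)} = B a + B a = 2 B a$)
$w{\left(V \right)} = - 12 V$ ($w{\left(V \right)} = 2 \cdot 3 V \left(-2\right) = 6 V \left(-2\right) = - 12 V$)
$\frac{1}{917627 + \left(\left(-260\right) \left(-277\right) + w{\left(12 \right)}\right)} = \frac{1}{917627 - -71876} = \frac{1}{917627 + \left(72020 - 144\right)} = \frac{1}{917627 + 71876} = \frac{1}{989503}$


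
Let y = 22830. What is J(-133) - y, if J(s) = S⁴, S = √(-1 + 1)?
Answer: -22830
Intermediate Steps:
S = 0 (S = √0 = 0)
J(s) = 0 (J(s) = 0⁴ = 0)
J(-133) - y = 0 - 1*22830 = 0 - 22830 = -22830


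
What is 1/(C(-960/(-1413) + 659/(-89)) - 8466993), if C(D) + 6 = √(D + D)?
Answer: -354928131081/3005176130935259737 - I*√23634686742/3005176130935259737 ≈ -1.1811e-7 - 5.1157e-14*I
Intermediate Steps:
C(D) = -6 + √2*√D (C(D) = -6 + √(D + D) = -6 + √(2*D) = -6 + √2*√D)
1/(C(-960/(-1413) + 659/(-89)) - 8466993) = 1/((-6 + √2*√(-960/(-1413) + 659/(-89))) - 8466993) = 1/((-6 + √2*√(-960*(-1/1413) + 659*(-1/89))) - 8466993) = 1/((-6 + √2*√(320/471 - 659/89)) - 8466993) = 1/((-6 + √2*√(-281909/41919)) - 8466993) = 1/((-6 + √2*(I*√11817343371/41919)) - 8466993) = 1/((-6 + I*√23634686742/41919) - 8466993) = 1/(-8466999 + I*√23634686742/41919)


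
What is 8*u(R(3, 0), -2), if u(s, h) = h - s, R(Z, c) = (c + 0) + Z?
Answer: -40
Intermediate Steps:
R(Z, c) = Z + c (R(Z, c) = c + Z = Z + c)
8*u(R(3, 0), -2) = 8*(-2 - (3 + 0)) = 8*(-2 - 1*3) = 8*(-2 - 3) = 8*(-5) = -40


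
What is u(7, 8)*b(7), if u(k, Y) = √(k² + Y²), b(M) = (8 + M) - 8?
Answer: 7*√113 ≈ 74.411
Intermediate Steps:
b(M) = M
u(k, Y) = √(Y² + k²)
u(7, 8)*b(7) = √(8² + 7²)*7 = √(64 + 49)*7 = √113*7 = 7*√113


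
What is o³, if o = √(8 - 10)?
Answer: -2*I*√2 ≈ -2.8284*I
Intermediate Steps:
o = I*√2 (o = √(-2) = I*√2 ≈ 1.4142*I)
o³ = (I*√2)³ = -2*I*√2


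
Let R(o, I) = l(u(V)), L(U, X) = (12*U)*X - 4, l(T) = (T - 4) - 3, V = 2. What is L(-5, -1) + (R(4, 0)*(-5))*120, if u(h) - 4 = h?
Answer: 656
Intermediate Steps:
u(h) = 4 + h
l(T) = -7 + T (l(T) = (-4 + T) - 3 = -7 + T)
L(U, X) = -4 + 12*U*X (L(U, X) = 12*U*X - 4 = -4 + 12*U*X)
R(o, I) = -1 (R(o, I) = -7 + (4 + 2) = -7 + 6 = -1)
L(-5, -1) + (R(4, 0)*(-5))*120 = (-4 + 12*(-5)*(-1)) - 1*(-5)*120 = (-4 + 60) + 5*120 = 56 + 600 = 656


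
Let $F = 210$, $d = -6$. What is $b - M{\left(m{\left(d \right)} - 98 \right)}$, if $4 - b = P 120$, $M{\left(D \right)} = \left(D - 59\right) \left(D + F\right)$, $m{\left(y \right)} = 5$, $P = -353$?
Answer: $60148$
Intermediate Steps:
$M{\left(D \right)} = \left(-59 + D\right) \left(210 + D\right)$ ($M{\left(D \right)} = \left(D - 59\right) \left(D + 210\right) = \left(-59 + D\right) \left(210 + D\right)$)
$b = 42364$ ($b = 4 - \left(-353\right) 120 = 4 - -42360 = 4 + 42360 = 42364$)
$b - M{\left(m{\left(d \right)} - 98 \right)} = 42364 - \left(-12390 + \left(5 - 98\right)^{2} + 151 \left(5 - 98\right)\right) = 42364 - \left(-12390 + \left(-93\right)^{2} + 151 \left(-93\right)\right) = 42364 - \left(-12390 + 8649 - 14043\right) = 42364 - -17784 = 42364 + 17784 = 60148$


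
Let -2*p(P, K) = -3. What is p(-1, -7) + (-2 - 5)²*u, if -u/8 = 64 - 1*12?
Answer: -40765/2 ≈ -20383.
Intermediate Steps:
u = -416 (u = -8*(64 - 1*12) = -8*(64 - 12) = -8*52 = -416)
p(P, K) = 3/2 (p(P, K) = -½*(-3) = 3/2)
p(-1, -7) + (-2 - 5)²*u = 3/2 + (-2 - 5)²*(-416) = 3/2 + (-7)²*(-416) = 3/2 + 49*(-416) = 3/2 - 20384 = -40765/2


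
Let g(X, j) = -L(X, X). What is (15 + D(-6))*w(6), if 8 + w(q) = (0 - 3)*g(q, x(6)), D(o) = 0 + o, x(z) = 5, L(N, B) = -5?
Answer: -207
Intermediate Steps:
g(X, j) = 5 (g(X, j) = -1*(-5) = 5)
D(o) = o
w(q) = -23 (w(q) = -8 + (0 - 3)*5 = -8 - 3*5 = -8 - 15 = -23)
(15 + D(-6))*w(6) = (15 - 6)*(-23) = 9*(-23) = -207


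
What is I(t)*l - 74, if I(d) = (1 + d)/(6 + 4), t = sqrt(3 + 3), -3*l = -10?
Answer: -221/3 + sqrt(6)/3 ≈ -72.850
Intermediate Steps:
l = 10/3 (l = -1/3*(-10) = 10/3 ≈ 3.3333)
t = sqrt(6) ≈ 2.4495
I(d) = 1/10 + d/10 (I(d) = (1 + d)/10 = (1 + d)*(1/10) = 1/10 + d/10)
I(t)*l - 74 = (1/10 + sqrt(6)/10)*(10/3) - 74 = (1/3 + sqrt(6)/3) - 74 = -221/3 + sqrt(6)/3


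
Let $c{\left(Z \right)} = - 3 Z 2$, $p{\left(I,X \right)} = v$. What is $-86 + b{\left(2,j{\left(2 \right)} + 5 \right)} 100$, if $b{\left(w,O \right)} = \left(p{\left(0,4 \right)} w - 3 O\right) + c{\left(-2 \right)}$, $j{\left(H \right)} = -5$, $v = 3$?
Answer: $1714$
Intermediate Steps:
$p{\left(I,X \right)} = 3$
$c{\left(Z \right)} = - 6 Z$
$b{\left(w,O \right)} = 12 - 3 O + 3 w$ ($b{\left(w,O \right)} = \left(3 w - 3 O\right) - -12 = \left(- 3 O + 3 w\right) + 12 = 12 - 3 O + 3 w$)
$-86 + b{\left(2,j{\left(2 \right)} + 5 \right)} 100 = -86 + \left(12 - 3 \left(-5 + 5\right) + 3 \cdot 2\right) 100 = -86 + \left(12 - 0 + 6\right) 100 = -86 + \left(12 + 0 + 6\right) 100 = -86 + 18 \cdot 100 = -86 + 1800 = 1714$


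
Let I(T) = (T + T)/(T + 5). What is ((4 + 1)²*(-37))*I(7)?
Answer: -6475/6 ≈ -1079.2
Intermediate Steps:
I(T) = 2*T/(5 + T) (I(T) = (2*T)/(5 + T) = 2*T/(5 + T))
((4 + 1)²*(-37))*I(7) = ((4 + 1)²*(-37))*(2*7/(5 + 7)) = (5²*(-37))*(2*7/12) = (25*(-37))*(2*7*(1/12)) = -925*7/6 = -6475/6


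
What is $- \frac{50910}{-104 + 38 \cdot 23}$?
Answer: $- \frac{5091}{77} \approx -66.117$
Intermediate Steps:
$- \frac{50910}{-104 + 38 \cdot 23} = - \frac{50910}{-104 + 874} = - \frac{50910}{770} = \left(-50910\right) \frac{1}{770} = - \frac{5091}{77}$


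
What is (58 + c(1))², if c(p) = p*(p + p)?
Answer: 3600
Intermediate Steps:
c(p) = 2*p² (c(p) = p*(2*p) = 2*p²)
(58 + c(1))² = (58 + 2*1²)² = (58 + 2*1)² = (58 + 2)² = 60² = 3600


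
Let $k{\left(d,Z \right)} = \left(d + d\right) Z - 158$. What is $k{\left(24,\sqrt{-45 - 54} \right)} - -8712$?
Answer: $8554 + 144 i \sqrt{11} \approx 8554.0 + 477.59 i$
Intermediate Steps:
$k{\left(d,Z \right)} = -158 + 2 Z d$ ($k{\left(d,Z \right)} = 2 d Z - 158 = 2 Z d - 158 = -158 + 2 Z d$)
$k{\left(24,\sqrt{-45 - 54} \right)} - -8712 = \left(-158 + 2 \sqrt{-45 - 54} \cdot 24\right) - -8712 = \left(-158 + 2 \sqrt{-99} \cdot 24\right) + 8712 = \left(-158 + 2 \cdot 3 i \sqrt{11} \cdot 24\right) + 8712 = \left(-158 + 144 i \sqrt{11}\right) + 8712 = 8554 + 144 i \sqrt{11}$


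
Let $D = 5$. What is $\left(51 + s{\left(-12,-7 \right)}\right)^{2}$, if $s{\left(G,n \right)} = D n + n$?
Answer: $81$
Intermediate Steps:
$s{\left(G,n \right)} = 6 n$ ($s{\left(G,n \right)} = 5 n + n = 6 n$)
$\left(51 + s{\left(-12,-7 \right)}\right)^{2} = \left(51 + 6 \left(-7\right)\right)^{2} = \left(51 - 42\right)^{2} = 9^{2} = 81$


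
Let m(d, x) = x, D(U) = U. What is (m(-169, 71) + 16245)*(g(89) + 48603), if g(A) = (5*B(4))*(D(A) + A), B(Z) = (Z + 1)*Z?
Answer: 1083431348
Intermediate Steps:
B(Z) = Z*(1 + Z) (B(Z) = (1 + Z)*Z = Z*(1 + Z))
g(A) = 200*A (g(A) = (5*(4*(1 + 4)))*(A + A) = (5*(4*5))*(2*A) = (5*20)*(2*A) = 100*(2*A) = 200*A)
(m(-169, 71) + 16245)*(g(89) + 48603) = (71 + 16245)*(200*89 + 48603) = 16316*(17800 + 48603) = 16316*66403 = 1083431348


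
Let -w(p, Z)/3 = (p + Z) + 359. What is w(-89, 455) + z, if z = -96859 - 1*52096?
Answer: -151130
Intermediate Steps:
w(p, Z) = -1077 - 3*Z - 3*p (w(p, Z) = -3*((p + Z) + 359) = -3*((Z + p) + 359) = -3*(359 + Z + p) = -1077 - 3*Z - 3*p)
z = -148955 (z = -96859 - 52096 = -148955)
w(-89, 455) + z = (-1077 - 3*455 - 3*(-89)) - 148955 = (-1077 - 1365 + 267) - 148955 = -2175 - 148955 = -151130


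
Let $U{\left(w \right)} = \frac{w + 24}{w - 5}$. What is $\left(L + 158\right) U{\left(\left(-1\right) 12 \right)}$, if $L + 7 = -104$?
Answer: $- \frac{564}{17} \approx -33.176$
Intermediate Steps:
$L = -111$ ($L = -7 - 104 = -111$)
$U{\left(w \right)} = \frac{24 + w}{-5 + w}$
$\left(L + 158\right) U{\left(\left(-1\right) 12 \right)} = \left(-111 + 158\right) \frac{24 - 12}{-5 - 12} = 47 \frac{24 - 12}{-5 - 12} = 47 \frac{1}{-17} \cdot 12 = 47 \left(\left(- \frac{1}{17}\right) 12\right) = 47 \left(- \frac{12}{17}\right) = - \frac{564}{17}$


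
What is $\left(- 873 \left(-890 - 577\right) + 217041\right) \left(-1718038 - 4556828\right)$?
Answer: $-9398067603912$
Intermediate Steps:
$\left(- 873 \left(-890 - 577\right) + 217041\right) \left(-1718038 - 4556828\right) = \left(\left(-873\right) \left(-1467\right) + 217041\right) \left(-6274866\right) = \left(1280691 + 217041\right) \left(-6274866\right) = 1497732 \left(-6274866\right) = -9398067603912$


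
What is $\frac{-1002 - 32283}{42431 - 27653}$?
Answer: $- \frac{11095}{4926} \approx -2.2523$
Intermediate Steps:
$\frac{-1002 - 32283}{42431 - 27653} = - \frac{33285}{14778} = \left(-33285\right) \frac{1}{14778} = - \frac{11095}{4926}$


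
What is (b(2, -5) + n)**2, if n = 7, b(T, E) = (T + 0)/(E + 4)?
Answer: 25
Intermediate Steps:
b(T, E) = T/(4 + E)
(b(2, -5) + n)**2 = (2/(4 - 5) + 7)**2 = (2/(-1) + 7)**2 = (2*(-1) + 7)**2 = (-2 + 7)**2 = 5**2 = 25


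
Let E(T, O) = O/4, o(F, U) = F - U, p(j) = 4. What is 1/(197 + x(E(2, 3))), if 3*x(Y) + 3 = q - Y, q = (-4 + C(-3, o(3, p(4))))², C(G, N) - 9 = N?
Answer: 12/2413 ≈ 0.0049731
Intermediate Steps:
C(G, N) = 9 + N
q = 16 (q = (-4 + (9 + (3 - 1*4)))² = (-4 + (9 + (3 - 4)))² = (-4 + (9 - 1))² = (-4 + 8)² = 4² = 16)
E(T, O) = O/4 (E(T, O) = O*(¼) = O/4)
x(Y) = 13/3 - Y/3 (x(Y) = -1 + (16 - Y)/3 = -1 + (16/3 - Y/3) = 13/3 - Y/3)
1/(197 + x(E(2, 3))) = 1/(197 + (13/3 - 3/12)) = 1/(197 + (13/3 - ⅓*¾)) = 1/(197 + (13/3 - ¼)) = 1/(197 + 49/12) = 1/(2413/12) = 12/2413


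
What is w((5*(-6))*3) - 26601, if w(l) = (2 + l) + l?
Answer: -26779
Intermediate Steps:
w(l) = 2 + 2*l
w((5*(-6))*3) - 26601 = (2 + 2*((5*(-6))*3)) - 26601 = (2 + 2*(-30*3)) - 26601 = (2 + 2*(-90)) - 26601 = (2 - 180) - 26601 = -178 - 26601 = -26779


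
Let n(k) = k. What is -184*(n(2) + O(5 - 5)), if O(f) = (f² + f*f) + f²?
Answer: -368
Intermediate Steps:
O(f) = 3*f² (O(f) = (f² + f²) + f² = 2*f² + f² = 3*f²)
-184*(n(2) + O(5 - 5)) = -184*(2 + 3*(5 - 5)²) = -184*(2 + 3*0²) = -184*(2 + 3*0) = -184*(2 + 0) = -184*2 = -368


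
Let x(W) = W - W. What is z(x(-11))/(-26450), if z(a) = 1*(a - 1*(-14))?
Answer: -7/13225 ≈ -0.00052930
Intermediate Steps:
x(W) = 0
z(a) = 14 + a (z(a) = 1*(a + 14) = 1*(14 + a) = 14 + a)
z(x(-11))/(-26450) = (14 + 0)/(-26450) = 14*(-1/26450) = -7/13225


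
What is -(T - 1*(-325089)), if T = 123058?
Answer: -448147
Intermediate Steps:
-(T - 1*(-325089)) = -(123058 - 1*(-325089)) = -(123058 + 325089) = -1*448147 = -448147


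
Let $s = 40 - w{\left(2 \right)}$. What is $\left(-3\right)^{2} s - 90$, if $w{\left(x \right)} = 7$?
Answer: $207$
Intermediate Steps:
$s = 33$ ($s = 40 - 7 = 33$)
$\left(-3\right)^{2} s - 90 = \left(-3\right)^{2} \cdot 33 - 90 = 9 \cdot 33 - 90 = 297 - 90 = 207$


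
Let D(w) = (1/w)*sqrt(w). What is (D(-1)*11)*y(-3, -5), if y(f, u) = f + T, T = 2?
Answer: 11*I ≈ 11.0*I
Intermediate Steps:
D(w) = 1/sqrt(w) (D(w) = sqrt(w)/w = 1/sqrt(w))
y(f, u) = 2 + f (y(f, u) = f + 2 = 2 + f)
(D(-1)*11)*y(-3, -5) = (11/sqrt(-1))*(2 - 3) = (-I*11)*(-1) = -11*I*(-1) = 11*I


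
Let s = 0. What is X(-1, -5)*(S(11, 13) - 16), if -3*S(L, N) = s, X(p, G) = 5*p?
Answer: 80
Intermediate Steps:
S(L, N) = 0 (S(L, N) = -⅓*0 = 0)
X(-1, -5)*(S(11, 13) - 16) = (5*(-1))*(0 - 16) = -5*(-16) = 80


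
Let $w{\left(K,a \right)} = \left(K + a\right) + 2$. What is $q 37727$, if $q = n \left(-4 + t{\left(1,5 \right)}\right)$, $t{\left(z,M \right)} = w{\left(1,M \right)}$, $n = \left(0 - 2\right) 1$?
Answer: $-301816$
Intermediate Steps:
$n = -2$ ($n = \left(-2\right) 1 = -2$)
$w{\left(K,a \right)} = 2 + K + a$
$t{\left(z,M \right)} = 3 + M$ ($t{\left(z,M \right)} = 2 + 1 + M = 3 + M$)
$q = -8$ ($q = - 2 \left(-4 + \left(3 + 5\right)\right) = - 2 \left(-4 + 8\right) = \left(-2\right) 4 = -8$)
$q 37727 = \left(-8\right) 37727 = -301816$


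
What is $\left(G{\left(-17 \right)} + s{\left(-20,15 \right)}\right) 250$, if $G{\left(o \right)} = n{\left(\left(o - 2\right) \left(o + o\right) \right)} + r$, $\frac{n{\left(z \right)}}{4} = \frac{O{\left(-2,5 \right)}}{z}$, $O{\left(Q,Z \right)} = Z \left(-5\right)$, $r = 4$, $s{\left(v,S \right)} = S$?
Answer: $\frac{1521750}{323} \approx 4711.3$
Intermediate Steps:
$O{\left(Q,Z \right)} = - 5 Z$
$n{\left(z \right)} = - \frac{100}{z}$ ($n{\left(z \right)} = 4 \frac{\left(-5\right) 5}{z} = 4 \left(- \frac{25}{z}\right) = - \frac{100}{z}$)
$G{\left(o \right)} = 4 - \frac{50}{o \left(-2 + o\right)}$ ($G{\left(o \right)} = - \frac{100}{\left(o - 2\right) \left(o + o\right)} + 4 = - \frac{100}{\left(-2 + o\right) 2 o} + 4 = - \frac{100}{2 o \left(-2 + o\right)} + 4 = - 100 \frac{1}{2 o \left(-2 + o\right)} + 4 = - \frac{50}{o \left(-2 + o\right)} + 4 = 4 - \frac{50}{o \left(-2 + o\right)}$)
$\left(G{\left(-17 \right)} + s{\left(-20,15 \right)}\right) 250 = \left(\frac{2 \left(-25 + 2 \left(-17\right) \left(-2 - 17\right)\right)}{\left(-17\right) \left(-2 - 17\right)} + 15\right) 250 = \left(2 \left(- \frac{1}{17}\right) \frac{1}{-19} \left(-25 + 2 \left(-17\right) \left(-19\right)\right) + 15\right) 250 = \left(2 \left(- \frac{1}{17}\right) \left(- \frac{1}{19}\right) \left(-25 + 646\right) + 15\right) 250 = \left(2 \left(- \frac{1}{17}\right) \left(- \frac{1}{19}\right) 621 + 15\right) 250 = \left(\frac{1242}{323} + 15\right) 250 = \frac{6087}{323} \cdot 250 = \frac{1521750}{323}$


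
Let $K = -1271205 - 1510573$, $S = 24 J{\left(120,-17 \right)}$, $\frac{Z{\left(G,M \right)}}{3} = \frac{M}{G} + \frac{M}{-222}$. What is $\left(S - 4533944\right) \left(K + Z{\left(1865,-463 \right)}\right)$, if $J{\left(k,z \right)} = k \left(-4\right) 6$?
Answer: $\frac{883586722292380772}{69005} \approx 1.2805 \cdot 10^{13}$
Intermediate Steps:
$J{\left(k,z \right)} = - 24 k$ ($J{\left(k,z \right)} = - 4 k 6 = - 24 k$)
$Z{\left(G,M \right)} = - \frac{M}{74} + \frac{3 M}{G}$ ($Z{\left(G,M \right)} = 3 \left(\frac{M}{G} + \frac{M}{-222}\right) = 3 \left(\frac{M}{G} + M \left(- \frac{1}{222}\right)\right) = 3 \left(\frac{M}{G} - \frac{M}{222}\right) = 3 \left(- \frac{M}{222} + \frac{M}{G}\right) = - \frac{M}{74} + \frac{3 M}{G}$)
$S = -69120$ ($S = 24 \left(\left(-24\right) 120\right) = 24 \left(-2880\right) = -69120$)
$K = -2781778$ ($K = -1271205 - 1510573 = -2781778$)
$\left(S - 4533944\right) \left(K + Z{\left(1865,-463 \right)}\right) = \left(-69120 - 4533944\right) \left(-2781778 + \frac{1}{74} \left(-463\right) \frac{1}{1865} \left(222 - 1865\right)\right) = - 4603064 \left(-2781778 + \frac{1}{74} \left(-463\right) \frac{1}{1865} \left(222 - 1865\right)\right) = - 4603064 \left(-2781778 + \frac{1}{74} \left(-463\right) \frac{1}{1865} \left(-1643\right)\right) = - 4603064 \left(-2781778 + \frac{760709}{138010}\right) = \left(-4603064\right) \left(- \frac{383912421071}{138010}\right) = \frac{883586722292380772}{69005}$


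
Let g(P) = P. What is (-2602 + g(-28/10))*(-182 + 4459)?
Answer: -55703648/5 ≈ -1.1141e+7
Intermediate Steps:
(-2602 + g(-28/10))*(-182 + 4459) = (-2602 - 28/10)*(-182 + 4459) = (-2602 - 28*⅒)*4277 = (-2602 - 14/5)*4277 = -13024/5*4277 = -55703648/5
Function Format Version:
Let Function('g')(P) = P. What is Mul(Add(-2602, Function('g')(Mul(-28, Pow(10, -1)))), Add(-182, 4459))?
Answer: Rational(-55703648, 5) ≈ -1.1141e+7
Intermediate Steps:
Mul(Add(-2602, Function('g')(Mul(-28, Pow(10, -1)))), Add(-182, 4459)) = Mul(Add(-2602, Mul(-28, Pow(10, -1))), Add(-182, 4459)) = Mul(Add(-2602, Mul(-28, Rational(1, 10))), 4277) = Mul(Add(-2602, Rational(-14, 5)), 4277) = Mul(Rational(-13024, 5), 4277) = Rational(-55703648, 5)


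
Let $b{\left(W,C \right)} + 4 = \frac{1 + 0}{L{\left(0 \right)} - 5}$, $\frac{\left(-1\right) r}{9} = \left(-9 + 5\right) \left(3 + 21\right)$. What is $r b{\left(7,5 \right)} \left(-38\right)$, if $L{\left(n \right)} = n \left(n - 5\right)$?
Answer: $\frac{689472}{5} \approx 1.3789 \cdot 10^{5}$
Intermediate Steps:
$L{\left(n \right)} = n \left(-5 + n\right)$
$r = 864$ ($r = - 9 \left(-9 + 5\right) \left(3 + 21\right) = - 9 \left(\left(-4\right) 24\right) = \left(-9\right) \left(-96\right) = 864$)
$b{\left(W,C \right)} = - \frac{21}{5}$ ($b{\left(W,C \right)} = -4 + \frac{1 + 0}{0 \left(-5 + 0\right) - 5} = -4 + 1 \frac{1}{0 \left(-5\right) - 5} = -4 + 1 \frac{1}{0 - 5} = -4 + 1 \frac{1}{-5} = -4 + 1 \left(- \frac{1}{5}\right) = -4 - \frac{1}{5} = - \frac{21}{5}$)
$r b{\left(7,5 \right)} \left(-38\right) = 864 \left(- \frac{21}{5}\right) \left(-38\right) = \left(- \frac{18144}{5}\right) \left(-38\right) = \frac{689472}{5}$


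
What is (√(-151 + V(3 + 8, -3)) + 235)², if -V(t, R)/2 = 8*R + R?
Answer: (235 + I*√97)² ≈ 55128.0 + 4629.0*I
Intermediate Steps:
V(t, R) = -18*R (V(t, R) = -2*(8*R + R) = -18*R)
(√(-151 + V(3 + 8, -3)) + 235)² = (√(-151 - 18*(-3)) + 235)² = (√(-151 + 54) + 235)² = (√(-97) + 235)² = (I*√97 + 235)² = (235 + I*√97)²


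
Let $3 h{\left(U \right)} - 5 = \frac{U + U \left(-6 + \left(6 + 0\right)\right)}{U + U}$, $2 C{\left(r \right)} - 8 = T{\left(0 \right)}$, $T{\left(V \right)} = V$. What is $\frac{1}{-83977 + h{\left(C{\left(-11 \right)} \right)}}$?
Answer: $- \frac{6}{503851} \approx -1.1908 \cdot 10^{-5}$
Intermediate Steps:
$C{\left(r \right)} = 4$ ($C{\left(r \right)} = 4 + \frac{1}{2} \cdot 0 = 4 + 0 = 4$)
$h{\left(U \right)} = \frac{11}{6}$ ($h{\left(U \right)} = \frac{5}{3} + \frac{\left(U + U \left(-6 + \left(6 + 0\right)\right)\right) \frac{1}{U + U}}{3} = \frac{5}{3} + \frac{\left(U + U \left(-6 + 6\right)\right) \frac{1}{2 U}}{3} = \frac{5}{3} + \frac{\left(U + U 0\right) \frac{1}{2 U}}{3} = \frac{5}{3} + \frac{\left(U + 0\right) \frac{1}{2 U}}{3} = \frac{5}{3} + \frac{U \frac{1}{2 U}}{3} = \frac{5}{3} + \frac{1}{3} \cdot \frac{1}{2} = \frac{5}{3} + \frac{1}{6} = \frac{11}{6}$)
$\frac{1}{-83977 + h{\left(C{\left(-11 \right)} \right)}} = \frac{1}{-83977 + \frac{11}{6}} = \frac{1}{- \frac{503851}{6}} = - \frac{6}{503851}$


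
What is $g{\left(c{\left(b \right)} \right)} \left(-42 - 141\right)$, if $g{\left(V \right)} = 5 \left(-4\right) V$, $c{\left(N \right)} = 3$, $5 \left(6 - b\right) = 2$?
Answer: $10980$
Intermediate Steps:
$b = \frac{28}{5}$ ($b = 6 - \frac{2}{5} = \frac{28}{5} \approx 5.6$)
$g{\left(V \right)} = - 20 V$
$g{\left(c{\left(b \right)} \right)} \left(-42 - 141\right) = \left(-20\right) 3 \left(-42 - 141\right) = \left(-60\right) \left(-183\right) = 10980$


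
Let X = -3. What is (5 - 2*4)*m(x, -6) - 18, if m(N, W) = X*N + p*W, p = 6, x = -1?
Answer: 81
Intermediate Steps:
m(N, W) = -3*N + 6*W
(5 - 2*4)*m(x, -6) - 18 = (5 - 2*4)*(-3*(-1) + 6*(-6)) - 18 = (5 - 8)*(3 - 36) - 18 = -3*(-33) - 18 = 99 - 18 = 81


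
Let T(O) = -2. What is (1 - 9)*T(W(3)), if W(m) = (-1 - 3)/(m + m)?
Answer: 16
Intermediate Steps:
W(m) = -2/m (W(m) = -4*1/(2*m) = -2/m)
(1 - 9)*T(W(3)) = (1 - 9)*(-2) = -8*(-2) = 16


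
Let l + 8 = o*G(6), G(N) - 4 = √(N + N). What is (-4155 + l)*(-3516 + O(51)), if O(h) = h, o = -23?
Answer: 14743575 + 159390*√3 ≈ 1.5020e+7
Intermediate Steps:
G(N) = 4 + √2*√N (G(N) = 4 + √(N + N) = 4 + √(2*N) = 4 + √2*√N)
l = -100 - 46*√3 (l = -8 - 23*(4 + √2*√6) = -8 - 23*(4 + 2*√3) = -8 + (-92 - 46*√3) = -100 - 46*√3 ≈ -179.67)
(-4155 + l)*(-3516 + O(51)) = (-4155 + (-100 - 46*√3))*(-3516 + 51) = (-4255 - 46*√3)*(-3465) = 14743575 + 159390*√3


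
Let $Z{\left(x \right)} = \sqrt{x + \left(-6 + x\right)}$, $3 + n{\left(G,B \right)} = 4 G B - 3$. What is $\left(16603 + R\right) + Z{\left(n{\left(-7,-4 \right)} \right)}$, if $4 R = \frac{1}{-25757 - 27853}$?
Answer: $\frac{3560347319}{214440} + \sqrt{206} \approx 16617.0$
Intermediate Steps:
$n{\left(G,B \right)} = -6 + 4 B G$ ($n{\left(G,B \right)} = -3 + \left(4 G B - 3\right) = -3 + \left(4 B G - 3\right) = -3 + \left(-3 + 4 B G\right) = -6 + 4 B G$)
$R = - \frac{1}{214440}$ ($R = \frac{1}{4 \left(-25757 - 27853\right)} = \frac{1}{4 \left(-53610\right)} = \frac{1}{4} \left(- \frac{1}{53610}\right) = - \frac{1}{214440} \approx -4.6633 \cdot 10^{-6}$)
$Z{\left(x \right)} = \sqrt{-6 + 2 x}$
$\left(16603 + R\right) + Z{\left(n{\left(-7,-4 \right)} \right)} = \left(16603 - \frac{1}{214440}\right) + \sqrt{-6 + 2 \left(-6 + 4 \left(-4\right) \left(-7\right)\right)} = \frac{3560347319}{214440} + \sqrt{-6 + 2 \left(-6 + 112\right)} = \frac{3560347319}{214440} + \sqrt{-6 + 2 \cdot 106} = \frac{3560347319}{214440} + \sqrt{-6 + 212} = \frac{3560347319}{214440} + \sqrt{206}$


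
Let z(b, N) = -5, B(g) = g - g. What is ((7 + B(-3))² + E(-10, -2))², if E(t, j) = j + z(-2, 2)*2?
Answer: 1369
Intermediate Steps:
B(g) = 0
E(t, j) = -10 + j (E(t, j) = j - 5*2 = j - 10 = -10 + j)
((7 + B(-3))² + E(-10, -2))² = ((7 + 0)² + (-10 - 2))² = (7² - 12)² = (49 - 12)² = 37² = 1369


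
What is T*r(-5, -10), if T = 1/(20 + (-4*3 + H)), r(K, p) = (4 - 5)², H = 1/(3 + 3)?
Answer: 6/49 ≈ 0.12245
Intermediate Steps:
H = ⅙ (H = 1/6 = ⅙ ≈ 0.16667)
r(K, p) = 1 (r(K, p) = (-1)² = 1)
T = 6/49 (T = 1/(20 + (-4*3 + ⅙)) = 1/(20 + (-12 + ⅙)) = 1/(20 - 71/6) = 1/(49/6) = 6/49 ≈ 0.12245)
T*r(-5, -10) = (6/49)*1 = 6/49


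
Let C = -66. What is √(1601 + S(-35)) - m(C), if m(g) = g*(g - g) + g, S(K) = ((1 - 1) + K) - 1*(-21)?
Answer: 66 + 23*√3 ≈ 105.84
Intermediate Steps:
S(K) = 21 + K (S(K) = (0 + K) + 21 = K + 21 = 21 + K)
m(g) = g (m(g) = g*0 + g = 0 + g = g)
√(1601 + S(-35)) - m(C) = √(1601 + (21 - 35)) - 1*(-66) = √(1601 - 14) + 66 = √1587 + 66 = 23*√3 + 66 = 66 + 23*√3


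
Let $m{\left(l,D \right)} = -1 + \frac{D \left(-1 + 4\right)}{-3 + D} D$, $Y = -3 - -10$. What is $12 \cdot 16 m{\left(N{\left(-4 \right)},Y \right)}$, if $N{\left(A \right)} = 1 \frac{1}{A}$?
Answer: $6864$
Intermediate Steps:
$N{\left(A \right)} = \frac{1}{A}$
$Y = 7$ ($Y = -3 + 10 = 7$)
$m{\left(l,D \right)} = -1 + \frac{3 D^{2}}{-3 + D}$ ($m{\left(l,D \right)} = -1 + \frac{D 3}{-3 + D} D = -1 + \frac{3 D}{-3 + D} D = -1 + \frac{3 D^{2}}{-3 + D}$)
$12 \cdot 16 m{\left(N{\left(-4 \right)},Y \right)} = 12 \cdot 16 \frac{3 - 7 + 3 \cdot 7^{2}}{-3 + 7} = 192 \frac{3 - 7 + 3 \cdot 49}{4} = 192 \frac{3 - 7 + 147}{4} = 192 \cdot \frac{1}{4} \cdot 143 = 192 \cdot \frac{143}{4} = 6864$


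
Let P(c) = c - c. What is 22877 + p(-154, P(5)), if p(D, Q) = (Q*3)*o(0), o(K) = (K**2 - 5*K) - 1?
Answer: 22877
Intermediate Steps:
o(K) = -1 + K**2 - 5*K
P(c) = 0
p(D, Q) = -3*Q (p(D, Q) = (Q*3)*(-1 + 0**2 - 5*0) = (3*Q)*(-1 + 0 + 0) = (3*Q)*(-1) = -3*Q)
22877 + p(-154, P(5)) = 22877 - 3*0 = 22877 + 0 = 22877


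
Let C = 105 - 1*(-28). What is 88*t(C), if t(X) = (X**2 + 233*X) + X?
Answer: 4295368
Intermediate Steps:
C = 133 (C = 105 + 28 = 133)
t(X) = X**2 + 234*X
88*t(C) = 88*(133*(234 + 133)) = 88*(133*367) = 88*48811 = 4295368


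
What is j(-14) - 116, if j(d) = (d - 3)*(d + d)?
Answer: 360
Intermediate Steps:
j(d) = 2*d*(-3 + d) (j(d) = (-3 + d)*(2*d) = 2*d*(-3 + d))
j(-14) - 116 = 2*(-14)*(-3 - 14) - 116 = 2*(-14)*(-17) - 116 = 476 - 116 = 360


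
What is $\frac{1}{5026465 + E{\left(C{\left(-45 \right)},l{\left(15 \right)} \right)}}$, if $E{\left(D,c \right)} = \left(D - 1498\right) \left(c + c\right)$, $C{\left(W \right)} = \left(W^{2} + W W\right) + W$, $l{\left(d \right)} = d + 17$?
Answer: $\frac{1}{5186913} \approx 1.9279 \cdot 10^{-7}$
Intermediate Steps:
$l{\left(d \right)} = 17 + d$
$C{\left(W \right)} = W + 2 W^{2}$ ($C{\left(W \right)} = \left(W^{2} + W^{2}\right) + W = 2 W^{2} + W = W + 2 W^{2}$)
$E{\left(D,c \right)} = 2 c \left(-1498 + D\right)$ ($E{\left(D,c \right)} = \left(-1498 + D\right) 2 c = 2 c \left(-1498 + D\right)$)
$\frac{1}{5026465 + E{\left(C{\left(-45 \right)},l{\left(15 \right)} \right)}} = \frac{1}{5026465 + 2 \left(17 + 15\right) \left(-1498 - 45 \left(1 + 2 \left(-45\right)\right)\right)} = \frac{1}{5026465 + 2 \cdot 32 \left(-1498 - 45 \left(1 - 90\right)\right)} = \frac{1}{5026465 + 2 \cdot 32 \left(-1498 - -4005\right)} = \frac{1}{5026465 + 2 \cdot 32 \left(-1498 + 4005\right)} = \frac{1}{5026465 + 2 \cdot 32 \cdot 2507} = \frac{1}{5026465 + 160448} = \frac{1}{5186913}$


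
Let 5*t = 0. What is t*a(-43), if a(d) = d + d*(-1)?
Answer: 0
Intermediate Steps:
a(d) = 0 (a(d) = d - d = 0)
t = 0 (t = (⅕)*0 = 0)
t*a(-43) = 0*0 = 0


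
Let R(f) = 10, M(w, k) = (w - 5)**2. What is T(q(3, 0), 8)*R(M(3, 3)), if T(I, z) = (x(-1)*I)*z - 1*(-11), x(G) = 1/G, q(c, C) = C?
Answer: 110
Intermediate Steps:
M(w, k) = (-5 + w)**2
T(I, z) = 11 - I*z (T(I, z) = (I/(-1))*z - 1*(-11) = (-I)*z + 11 = -I*z + 11 = 11 - I*z)
T(q(3, 0), 8)*R(M(3, 3)) = (11 - 1*0*8)*10 = (11 + 0)*10 = 11*10 = 110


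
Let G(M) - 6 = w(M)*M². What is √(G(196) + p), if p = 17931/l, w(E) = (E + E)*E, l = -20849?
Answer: 7*√26183557962703451/20849 ≈ 54328.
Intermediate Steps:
w(E) = 2*E² (w(E) = (2*E)*E = 2*E²)
G(M) = 6 + 2*M⁴ (G(M) = 6 + (2*M²)*M² = 6 + 2*M⁴)
p = -17931/20849 (p = 17931/(-20849) = 17931*(-1/20849) = -17931/20849 ≈ -0.86004)
√(G(196) + p) = √((6 + 2*196⁴) - 17931/20849) = √((6 + 2*1475789056) - 17931/20849) = √((6 + 2951578112) - 17931/20849) = √(2951578118 - 17931/20849) = √(61537452164251/20849) = 7*√26183557962703451/20849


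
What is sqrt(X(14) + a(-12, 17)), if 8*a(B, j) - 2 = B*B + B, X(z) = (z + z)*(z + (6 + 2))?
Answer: sqrt(2531)/2 ≈ 25.155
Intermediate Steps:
X(z) = 2*z*(8 + z) (X(z) = (2*z)*(z + 8) = (2*z)*(8 + z) = 2*z*(8 + z))
a(B, j) = 1/4 + B/8 + B**2/8 (a(B, j) = 1/4 + (B*B + B)/8 = 1/4 + (B**2 + B)/8 = 1/4 + (B + B**2)/8 = 1/4 + (B/8 + B**2/8) = 1/4 + B/8 + B**2/8)
sqrt(X(14) + a(-12, 17)) = sqrt(2*14*(8 + 14) + (1/4 + (1/8)*(-12) + (1/8)*(-12)**2)) = sqrt(2*14*22 + (1/4 - 3/2 + (1/8)*144)) = sqrt(616 + (1/4 - 3/2 + 18)) = sqrt(616 + 67/4) = sqrt(2531/4) = sqrt(2531)/2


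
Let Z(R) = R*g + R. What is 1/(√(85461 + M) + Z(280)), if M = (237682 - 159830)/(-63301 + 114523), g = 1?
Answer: 14342160/5842829003 - √56056859869767/5842829003 ≈ 0.0011732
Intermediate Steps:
M = 38926/25611 (M = 77852/51222 = 77852*(1/51222) = 38926/25611 ≈ 1.5199)
Z(R) = 2*R (Z(R) = R*1 + R = R + R = 2*R)
1/(√(85461 + M) + Z(280)) = 1/(√(85461 + 38926/25611) + 2*280) = 1/(√(2188780597/25611) + 560) = 1/(√56056859869767/25611 + 560) = 1/(560 + √56056859869767/25611)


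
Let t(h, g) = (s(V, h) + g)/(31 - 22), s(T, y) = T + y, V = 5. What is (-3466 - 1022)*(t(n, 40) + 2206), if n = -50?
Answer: -29694104/3 ≈ -9.8980e+6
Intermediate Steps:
t(h, g) = 5/9 + g/9 + h/9 (t(h, g) = ((5 + h) + g)/(31 - 22) = (5 + g + h)/9 = (5 + g + h)*(⅑) = 5/9 + g/9 + h/9)
(-3466 - 1022)*(t(n, 40) + 2206) = (-3466 - 1022)*((5/9 + (⅑)*40 + (⅑)*(-50)) + 2206) = -4488*((5/9 + 40/9 - 50/9) + 2206) = -4488*(-5/9 + 2206) = -4488*19849/9 = -29694104/3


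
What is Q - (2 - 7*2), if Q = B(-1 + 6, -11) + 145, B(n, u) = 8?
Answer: 165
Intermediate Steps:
Q = 153 (Q = 8 + 145 = 153)
Q - (2 - 7*2) = 153 - (2 - 7*2) = 153 - (2 - 14) = 153 - 1*(-12) = 153 + 12 = 165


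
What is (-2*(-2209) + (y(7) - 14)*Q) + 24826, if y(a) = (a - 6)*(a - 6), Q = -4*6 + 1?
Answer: 29543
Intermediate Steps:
Q = -23 (Q = -24 + 1 = -23)
y(a) = (-6 + a)² (y(a) = (-6 + a)*(-6 + a) = (-6 + a)²)
(-2*(-2209) + (y(7) - 14)*Q) + 24826 = (-2*(-2209) + ((-6 + 7)² - 14)*(-23)) + 24826 = (4418 + (1² - 14)*(-23)) + 24826 = (4418 + (1 - 14)*(-23)) + 24826 = (4418 - 13*(-23)) + 24826 = (4418 + 299) + 24826 = 4717 + 24826 = 29543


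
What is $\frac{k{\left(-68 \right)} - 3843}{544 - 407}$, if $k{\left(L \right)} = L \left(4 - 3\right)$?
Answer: $- \frac{3911}{137} \approx -28.547$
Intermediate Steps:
$k{\left(L \right)} = L$ ($k{\left(L \right)} = L 1 = L$)
$\frac{k{\left(-68 \right)} - 3843}{544 - 407} = \frac{-68 - 3843}{544 - 407} = - \frac{3911}{544 + \left(-1076 + 669\right)} = - \frac{3911}{544 - 407} = - \frac{3911}{137}$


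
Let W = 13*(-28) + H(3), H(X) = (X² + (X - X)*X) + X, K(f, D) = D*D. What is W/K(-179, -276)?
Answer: -22/4761 ≈ -0.0046209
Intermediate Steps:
K(f, D) = D²
H(X) = X + X² (H(X) = (X² + 0*X) + X = (X² + 0) + X = X² + X = X + X²)
W = -352 (W = 13*(-28) + 3*(1 + 3) = -364 + 3*4 = -364 + 12 = -352)
W/K(-179, -276) = -352/((-276)²) = -352/76176 = -352*1/76176 = -22/4761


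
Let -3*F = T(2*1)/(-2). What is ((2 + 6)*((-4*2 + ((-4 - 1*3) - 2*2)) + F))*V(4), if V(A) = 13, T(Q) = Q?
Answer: -5824/3 ≈ -1941.3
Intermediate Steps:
F = 1/3 (F = -2*1/(3*(-2)) = -2*(-1)/(3*2) = -1/3*(-1) = 1/3 ≈ 0.33333)
((2 + 6)*((-4*2 + ((-4 - 1*3) - 2*2)) + F))*V(4) = ((2 + 6)*((-4*2 + ((-4 - 1*3) - 2*2)) + 1/3))*13 = (8*((-8 + ((-4 - 3) - 4)) + 1/3))*13 = (8*((-8 + (-7 - 4)) + 1/3))*13 = (8*((-8 - 11) + 1/3))*13 = (8*(-19 + 1/3))*13 = (8*(-56/3))*13 = -448/3*13 = -5824/3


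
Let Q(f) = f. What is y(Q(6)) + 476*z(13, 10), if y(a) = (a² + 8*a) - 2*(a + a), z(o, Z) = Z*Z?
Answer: 47660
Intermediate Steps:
z(o, Z) = Z²
y(a) = a² + 4*a (y(a) = (a² + 8*a) - 4*a = a² + 4*a)
y(Q(6)) + 476*z(13, 10) = 6*(4 + 6) + 476*10² = 6*10 + 476*100 = 60 + 47600 = 47660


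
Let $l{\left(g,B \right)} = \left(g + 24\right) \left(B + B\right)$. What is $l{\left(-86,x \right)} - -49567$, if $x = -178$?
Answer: $71639$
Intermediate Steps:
$l{\left(g,B \right)} = 2 B \left(24 + g\right)$ ($l{\left(g,B \right)} = \left(24 + g\right) 2 B = 2 B \left(24 + g\right)$)
$l{\left(-86,x \right)} - -49567 = 2 \left(-178\right) \left(24 - 86\right) - -49567 = 2 \left(-178\right) \left(-62\right) + 49567 = 22072 + 49567 = 71639$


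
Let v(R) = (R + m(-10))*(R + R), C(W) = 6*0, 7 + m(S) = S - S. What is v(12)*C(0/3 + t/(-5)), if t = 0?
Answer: 0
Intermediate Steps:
m(S) = -7 (m(S) = -7 + (S - S) = -7 + 0 = -7)
C(W) = 0
v(R) = 2*R*(-7 + R) (v(R) = (R - 7)*(R + R) = (-7 + R)*(2*R) = 2*R*(-7 + R))
v(12)*C(0/3 + t/(-5)) = (2*12*(-7 + 12))*0 = (2*12*5)*0 = 120*0 = 0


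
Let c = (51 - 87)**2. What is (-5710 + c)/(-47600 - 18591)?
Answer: 4414/66191 ≈ 0.066686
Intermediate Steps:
c = 1296 (c = (-36)**2 = 1296)
(-5710 + c)/(-47600 - 18591) = (-5710 + 1296)/(-47600 - 18591) = -4414/(-66191) = -4414*(-1/66191) = 4414/66191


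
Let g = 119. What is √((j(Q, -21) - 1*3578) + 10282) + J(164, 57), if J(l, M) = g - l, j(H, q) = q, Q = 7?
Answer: -45 + √6683 ≈ 36.750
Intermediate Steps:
J(l, M) = 119 - l
√((j(Q, -21) - 1*3578) + 10282) + J(164, 57) = √((-21 - 1*3578) + 10282) + (119 - 1*164) = √((-21 - 3578) + 10282) + (119 - 164) = √(-3599 + 10282) - 45 = √6683 - 45 = -45 + √6683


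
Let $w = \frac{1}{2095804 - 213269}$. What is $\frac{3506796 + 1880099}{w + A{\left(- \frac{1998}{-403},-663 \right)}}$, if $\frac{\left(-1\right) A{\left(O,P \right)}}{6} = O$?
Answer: $- \frac{4086830406666475}{22567829177} \approx -1.8109 \cdot 10^{5}$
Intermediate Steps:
$A{\left(O,P \right)} = - 6 O$
$w = \frac{1}{1882535} \approx 5.312 \cdot 10^{-7}$
$\frac{3506796 + 1880099}{w + A{\left(- \frac{1998}{-403},-663 \right)}} = \frac{3506796 + 1880099}{\frac{1}{1882535} - 6 \left(- \frac{1998}{-403}\right)} = \frac{5386895}{\frac{1}{1882535} - 6 \left(\left(-1998\right) \left(- \frac{1}{403}\right)\right)} = \frac{5386895}{\frac{1}{1882535} - \frac{11988}{403}} = \frac{5386895}{- \frac{22567829177}{758661605}} = 5386895 \left(- \frac{758661605}{22567829177}\right) = - \frac{4086830406666475}{22567829177}$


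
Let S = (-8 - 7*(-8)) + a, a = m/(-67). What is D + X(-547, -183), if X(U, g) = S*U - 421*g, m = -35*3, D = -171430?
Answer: -8140516/67 ≈ -1.2150e+5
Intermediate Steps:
m = -105
a = 105/67 (a = -105/(-67) = -105*(-1/67) = 105/67 ≈ 1.5672)
S = 3321/67 (S = (-8 - 7*(-8)) + 105/67 = (-8 + 56) + 105/67 = 48 + 105/67 = 3321/67 ≈ 49.567)
X(U, g) = -421*g + 3321*U/67 (X(U, g) = 3321*U/67 - 421*g = -421*g + 3321*U/67)
D + X(-547, -183) = -171430 + (-421*(-183) + (3321/67)*(-547)) = -171430 + (77043 - 1816587/67) = -171430 + 3345294/67 = -8140516/67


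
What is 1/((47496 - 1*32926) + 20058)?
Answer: 1/34628 ≈ 2.8878e-5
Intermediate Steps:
1/((47496 - 1*32926) + 20058) = 1/((47496 - 32926) + 20058) = 1/(14570 + 20058) = 1/34628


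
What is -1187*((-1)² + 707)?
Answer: -840396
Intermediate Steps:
-1187*((-1)² + 707) = -1187*(1 + 707) = -1187*708 = -840396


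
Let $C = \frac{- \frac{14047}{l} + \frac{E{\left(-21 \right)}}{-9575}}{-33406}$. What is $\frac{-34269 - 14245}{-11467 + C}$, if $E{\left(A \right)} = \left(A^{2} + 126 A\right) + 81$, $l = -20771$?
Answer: $\frac{322320367105360300}{76185176614227279} \approx 4.2308$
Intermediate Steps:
$E{\left(A \right)} = 81 + A^{2} + 126 A$
$C = - \frac{178617629}{6643862948950}$ ($C = \frac{- \frac{14047}{-20771} + \frac{81 + \left(-21\right)^{2} + 126 \left(-21\right)}{-9575}}{-33406} = \left(\left(-14047\right) \left(- \frac{1}{20771}\right) + \left(81 + 441 - 2646\right) \left(- \frac{1}{9575}\right)\right) \left(- \frac{1}{33406}\right) = \left(\frac{14047}{20771} - - \frac{2124}{9575}\right) \left(- \frac{1}{33406}\right) = \left(\frac{14047}{20771} + \frac{2124}{9575}\right) \left(- \frac{1}{33406}\right) = \frac{178617629}{198882325} \left(- \frac{1}{33406}\right) = - \frac{178617629}{6643862948950} \approx -2.6885 \cdot 10^{-5}$)
$\frac{-34269 - 14245}{-11467 + C} = \frac{-34269 - 14245}{-11467 - \frac{178617629}{6643862948950}} = - \frac{48514}{- \frac{76185176614227279}{6643862948950}} = \left(-48514\right) \left(- \frac{6643862948950}{76185176614227279}\right) = \frac{322320367105360300}{76185176614227279}$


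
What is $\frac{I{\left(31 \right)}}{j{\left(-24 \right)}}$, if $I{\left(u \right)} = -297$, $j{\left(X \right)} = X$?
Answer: $\frac{99}{8} \approx 12.375$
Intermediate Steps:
$\frac{I{\left(31 \right)}}{j{\left(-24 \right)}} = - \frac{297}{-24} = \left(-297\right) \left(- \frac{1}{24}\right) = \frac{99}{8}$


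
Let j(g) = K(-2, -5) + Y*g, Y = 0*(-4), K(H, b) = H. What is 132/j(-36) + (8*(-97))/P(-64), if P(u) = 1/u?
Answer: 49598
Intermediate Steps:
Y = 0
j(g) = -2 (j(g) = -2 + 0*g = -2 + 0 = -2)
132/j(-36) + (8*(-97))/P(-64) = 132/(-2) + (8*(-97))/(1/(-64)) = 132*(-½) - 776/(-1/64) = -66 - 776*(-64) = -66 + 49664 = 49598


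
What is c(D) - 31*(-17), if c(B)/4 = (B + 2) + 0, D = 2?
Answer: 543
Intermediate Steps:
c(B) = 8 + 4*B (c(B) = 4*((B + 2) + 0) = 4*((2 + B) + 0) = 4*(2 + B) = 8 + 4*B)
c(D) - 31*(-17) = (8 + 4*2) - 31*(-17) = (8 + 8) + 527 = 16 + 527 = 543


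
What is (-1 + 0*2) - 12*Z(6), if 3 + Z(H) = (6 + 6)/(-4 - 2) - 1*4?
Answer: 107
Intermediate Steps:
Z(H) = -9 (Z(H) = -3 + ((6 + 6)/(-4 - 2) - 1*4) = -3 + (12/(-6) - 4) = -3 + (12*(-1/6) - 4) = -3 + (-2 - 4) = -3 - 6 = -9)
(-1 + 0*2) - 12*Z(6) = (-1 + 0*2) - 12*(-9) = (-1 + 0) + 108 = -1 + 108 = 107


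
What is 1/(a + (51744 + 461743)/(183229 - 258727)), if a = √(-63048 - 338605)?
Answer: -38767241526/2289664884549781 - 39899636028*I*√8197/2289664884549781 ≈ -1.6931e-5 - 0.0015777*I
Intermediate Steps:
a = 7*I*√8197 (a = √(-401653) = 7*I*√8197 ≈ 633.76*I)
1/(a + (51744 + 461743)/(183229 - 258727)) = 1/(7*I*√8197 + (51744 + 461743)/(183229 - 258727)) = 1/(7*I*√8197 + 513487/(-75498)) = 1/(7*I*√8197 + 513487*(-1/75498)) = 1/(7*I*√8197 - 513487/75498) = 1/(-513487/75498 + 7*I*√8197)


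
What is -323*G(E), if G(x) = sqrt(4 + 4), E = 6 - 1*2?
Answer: -646*sqrt(2) ≈ -913.58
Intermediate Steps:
E = 4 (E = 6 - 2 = 4)
G(x) = 2*sqrt(2) (G(x) = sqrt(8) = 2*sqrt(2))
-323*G(E) = -646*sqrt(2)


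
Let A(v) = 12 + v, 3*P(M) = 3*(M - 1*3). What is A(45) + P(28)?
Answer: 82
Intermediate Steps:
P(M) = -3 + M (P(M) = (3*(M - 1*3))/3 = (3*(M - 3))/3 = (3*(-3 + M))/3 = (-9 + 3*M)/3 = -3 + M)
A(45) + P(28) = (12 + 45) + (-3 + 28) = 57 + 25 = 82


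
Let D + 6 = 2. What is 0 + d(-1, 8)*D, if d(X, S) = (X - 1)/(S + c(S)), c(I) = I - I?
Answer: 1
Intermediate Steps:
c(I) = 0
D = -4 (D = -6 + 2 = -4)
d(X, S) = (-1 + X)/S (d(X, S) = (X - 1)/(S + 0) = (-1 + X)/S)
0 + d(-1, 8)*D = 0 + ((-1 - 1)/8)*(-4) = 0 + ((⅛)*(-2))*(-4) = 0 - ¼*(-4) = 0 + 1 = 1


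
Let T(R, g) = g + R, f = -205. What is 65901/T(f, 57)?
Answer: -65901/148 ≈ -445.28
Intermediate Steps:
T(R, g) = R + g
65901/T(f, 57) = 65901/(-205 + 57) = 65901/(-148) = 65901*(-1/148) = -65901/148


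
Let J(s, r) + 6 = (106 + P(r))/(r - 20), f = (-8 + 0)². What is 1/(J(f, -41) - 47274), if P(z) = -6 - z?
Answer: -61/2884221 ≈ -2.1150e-5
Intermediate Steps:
f = 64 (f = (-8)² = 64)
J(s, r) = -6 + (100 - r)/(-20 + r) (J(s, r) = -6 + (106 + (-6 - r))/(r - 20) = -6 + (100 - r)/(-20 + r))
1/(J(f, -41) - 47274) = 1/((220 - 7*(-41))/(-20 - 41) - 47274) = 1/((220 + 287)/(-61) - 47274) = 1/(-1/61*507 - 47274) = 1/(-507/61 - 47274) = 1/(-2884221/61) = -61/2884221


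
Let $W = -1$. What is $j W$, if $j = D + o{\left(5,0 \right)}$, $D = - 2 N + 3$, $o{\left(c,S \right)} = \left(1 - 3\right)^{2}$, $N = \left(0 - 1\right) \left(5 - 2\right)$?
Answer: $-13$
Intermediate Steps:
$N = -3$ ($N = \left(-1\right) 3 = -3$)
$o{\left(c,S \right)} = 4$ ($o{\left(c,S \right)} = \left(-2\right)^{2} = 4$)
$D = 9$ ($D = \left(-2\right) \left(-3\right) + 3 = 6 + 3 = 9$)
$j = 13$ ($j = 9 + 4 = 13$)
$j W = 13 \left(-1\right) = -13$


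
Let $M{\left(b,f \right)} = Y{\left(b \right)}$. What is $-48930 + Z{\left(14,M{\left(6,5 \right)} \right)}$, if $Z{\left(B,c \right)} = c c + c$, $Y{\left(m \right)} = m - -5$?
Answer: $-48798$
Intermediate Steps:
$Y{\left(m \right)} = 5 + m$ ($Y{\left(m \right)} = m + 5 = 5 + m$)
$M{\left(b,f \right)} = 5 + b$
$Z{\left(B,c \right)} = c + c^{2}$ ($Z{\left(B,c \right)} = c^{2} + c = c + c^{2}$)
$-48930 + Z{\left(14,M{\left(6,5 \right)} \right)} = -48930 + \left(5 + 6\right) \left(1 + \left(5 + 6\right)\right) = -48930 + 11 \left(1 + 11\right) = -48930 + 11 \cdot 12 = -48930 + 132 = -48798$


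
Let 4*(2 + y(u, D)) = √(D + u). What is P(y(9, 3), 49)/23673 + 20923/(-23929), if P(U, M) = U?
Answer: -495358037/566471217 + √3/47346 ≈ -0.87443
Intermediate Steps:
y(u, D) = -2 + √(D + u)/4
P(y(9, 3), 49)/23673 + 20923/(-23929) = (-2 + √(3 + 9)/4)/23673 + 20923/(-23929) = (-2 + √12/4)*(1/23673) + 20923*(-1/23929) = (-2 + (2*√3)/4)*(1/23673) - 20923/23929 = (-2 + √3/2)*(1/23673) - 20923/23929 = (-2/23673 + √3/47346) - 20923/23929 = -495358037/566471217 + √3/47346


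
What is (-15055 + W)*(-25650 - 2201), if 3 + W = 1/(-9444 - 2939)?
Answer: 5193187000965/12383 ≈ 4.1938e+8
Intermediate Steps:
W = -37150/12383 (W = -3 + 1/(-9444 - 2939) = -3 + 1/(-12383) = -3 - 1/12383 = -37150/12383 ≈ -3.0001)
(-15055 + W)*(-25650 - 2201) = (-15055 - 37150/12383)*(-25650 - 2201) = -186463215/12383*(-27851) = 5193187000965/12383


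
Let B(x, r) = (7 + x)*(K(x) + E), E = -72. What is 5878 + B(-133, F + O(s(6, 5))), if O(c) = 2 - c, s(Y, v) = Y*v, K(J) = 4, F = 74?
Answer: 14446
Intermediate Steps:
B(x, r) = -476 - 68*x (B(x, r) = (7 + x)*(4 - 72) = (7 + x)*(-68) = -476 - 68*x)
5878 + B(-133, F + O(s(6, 5))) = 5878 + (-476 - 68*(-133)) = 5878 + (-476 + 9044) = 5878 + 8568 = 14446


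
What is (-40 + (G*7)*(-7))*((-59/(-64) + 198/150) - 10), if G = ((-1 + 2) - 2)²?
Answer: 1104757/1600 ≈ 690.47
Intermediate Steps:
G = 1 (G = (1 - 2)² = (-1)² = 1)
(-40 + (G*7)*(-7))*((-59/(-64) + 198/150) - 10) = (-40 + (1*7)*(-7))*((-59/(-64) + 198/150) - 10) = (-40 + 7*(-7))*((-59*(-1/64) + 198*(1/150)) - 10) = (-40 - 49)*((59/64 + 33/25) - 10) = -89*(3587/1600 - 10) = -89*(-12413/1600) = 1104757/1600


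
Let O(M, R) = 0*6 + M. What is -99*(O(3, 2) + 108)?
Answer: -10989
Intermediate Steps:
O(M, R) = M (O(M, R) = 0 + M = M)
-99*(O(3, 2) + 108) = -99*(3 + 108) = -99*111 = -10989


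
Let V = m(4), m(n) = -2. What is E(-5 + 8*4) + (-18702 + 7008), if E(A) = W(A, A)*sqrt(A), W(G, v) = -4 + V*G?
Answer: -11694 - 174*sqrt(3) ≈ -11995.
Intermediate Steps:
V = -2
W(G, v) = -4 - 2*G
E(A) = sqrt(A)*(-4 - 2*A) (E(A) = (-4 - 2*A)*sqrt(A) = sqrt(A)*(-4 - 2*A))
E(-5 + 8*4) + (-18702 + 7008) = 2*sqrt(-5 + 8*4)*(-2 - (-5 + 8*4)) + (-18702 + 7008) = 2*sqrt(-5 + 32)*(-2 - (-5 + 32)) - 11694 = 2*sqrt(27)*(-2 - 1*27) - 11694 = 2*(3*sqrt(3))*(-2 - 27) - 11694 = 2*(3*sqrt(3))*(-29) - 11694 = -174*sqrt(3) - 11694 = -11694 - 174*sqrt(3)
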